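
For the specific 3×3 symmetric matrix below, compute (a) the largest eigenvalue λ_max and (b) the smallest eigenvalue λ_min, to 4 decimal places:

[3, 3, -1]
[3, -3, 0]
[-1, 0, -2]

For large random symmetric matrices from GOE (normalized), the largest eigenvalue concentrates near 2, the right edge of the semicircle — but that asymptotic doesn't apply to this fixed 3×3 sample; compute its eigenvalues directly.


Since M is real symmetric, all three eigenvalues are real; they are the roots of det(λI − M) = λ³ − (tr M) λ² + s λ − det M, where s is the sum of the principal 2×2 minors.
tr M = 3 + (-3) + (-2) = -2.
s = (3·(-3) − 3²) + (3·(-2) − (-1)²) + ((-3)·(-2) − 0²) = -18 + (-7) + 6 = -19.
det M (expand along row 1) = 3·6 − 3·(-6) + (-1)·(-3) = 39.
Characteristic polynomial: λ³ + 2λ² − 19λ − 39 = 0.
Substitute λ = y + (tr M)/3 = y − 0.666667 to remove the quadratic term: y³ + p·y + q = 0 with p = s − (tr M)²/3 = -20.333333 and q = −2(tr M)³/27 + (tr M)·s/3 − det M = -25.740741.
Three real roots ⇒ use the trigonometric (Viète) form: r = 2√(−p/3) = 5.206833, φ = arccos(3q/(p·r)) = arccos(0.729390) = 0.753366 rad.
y_k = r·cos(φ/3 − 2πk/3) for k = 0, 1, 2 gives y = 5.043517, -1.401251, -3.642266.
λ_k = y_k − 0.666667 gives λ = 4.3769, -2.0679, -4.3089 (check: the sum is -2.0000 = tr M).

Hence λ_max = 4.3769 and λ_min = -4.3089.


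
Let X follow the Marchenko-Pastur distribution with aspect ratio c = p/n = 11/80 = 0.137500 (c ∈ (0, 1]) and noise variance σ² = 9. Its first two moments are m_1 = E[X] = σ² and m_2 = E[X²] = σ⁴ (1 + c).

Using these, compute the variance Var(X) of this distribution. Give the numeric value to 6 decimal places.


m_1 = E[X] = σ² = 9, so m_1² = 81.
m_2 = E[X²] = σ⁴ (1 + c) = 81 · (1 + 0.137500) = 81 · 1.137500 = 92.137500.
(Note m_2 − m_1² simplifies to c · σ⁴ = 0.137500 · 81.)

Var(X) = m_2 − m_1² = 92.137500 − 81 = 11.137500.


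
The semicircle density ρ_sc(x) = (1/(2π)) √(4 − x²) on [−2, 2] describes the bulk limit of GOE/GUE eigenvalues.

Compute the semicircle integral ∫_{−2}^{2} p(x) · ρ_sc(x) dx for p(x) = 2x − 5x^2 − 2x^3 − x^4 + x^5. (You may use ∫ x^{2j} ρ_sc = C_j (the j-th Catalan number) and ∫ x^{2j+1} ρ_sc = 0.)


Write p(x) = Σ a_i x^i, split into monomials and integrate each against ρ_sc separately.
Using ∫ x^{2j} ρ_sc = C_j = (1/(j+1)) C(2j, j) (Catalan numbers) and ∫ x^{2j+1} ρ_sc = 0 (odd monomials vanish by symmetry):
  i = 1 (odd): ∫ x^1 ρ_sc = 0 (vanishes)
  i = 2 (even): a_2 · C_{1} = -5 · 1 = -5
  i = 3 (odd): ∫ x^3 ρ_sc = 0 (vanishes)
  i = 4 (even): a_4 · C_{2} = -1 · 2 = -2
  i = 5 (odd): ∫ x^5 ρ_sc = 0 (vanishes)

Summing the contributions: ∫_{−2}^{2} p(x) ρ_sc(x) dx = (-5) + (-2) = -7.


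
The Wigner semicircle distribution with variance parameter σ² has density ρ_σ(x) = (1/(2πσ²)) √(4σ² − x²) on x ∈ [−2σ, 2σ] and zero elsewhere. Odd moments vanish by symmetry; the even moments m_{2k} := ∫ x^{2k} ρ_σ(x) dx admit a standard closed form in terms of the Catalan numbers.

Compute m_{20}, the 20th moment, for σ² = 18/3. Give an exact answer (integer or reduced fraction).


By the scaled semicircle moment identity, m_{2k} = σ^{2k} · C_k with k = 10.
C_10 = (1/(k+1)) · C(2k, k) = (1/11) · C(20, 10) = (1/11) · 184756 = 16796.
σ^{2k} = (σ²)^k = (18/3)^10 = 60466176.

Therefore m_{20} = σ^{20} · C_10 = 60466176 · 16796 = 1015589892096.


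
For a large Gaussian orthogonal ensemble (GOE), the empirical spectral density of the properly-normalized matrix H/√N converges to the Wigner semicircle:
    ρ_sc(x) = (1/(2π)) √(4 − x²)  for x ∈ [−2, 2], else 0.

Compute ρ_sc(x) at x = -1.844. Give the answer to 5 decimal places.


ρ_sc(x) = (1/(2π)) √(4 − x²). With x = -1.844:
  4 − x² = 4 − (-1.844)² = 4 − 3.400336 = 0.599664.
  √(4 − x²) = 0.774380.
  1/(2π) = 0.159155.
  ρ_sc(-1.844) = 0.159155 · 0.774380 = 0.123246.

Rounded to 5 decimal places: ρ_sc(-1.844) ≈ 0.12325.


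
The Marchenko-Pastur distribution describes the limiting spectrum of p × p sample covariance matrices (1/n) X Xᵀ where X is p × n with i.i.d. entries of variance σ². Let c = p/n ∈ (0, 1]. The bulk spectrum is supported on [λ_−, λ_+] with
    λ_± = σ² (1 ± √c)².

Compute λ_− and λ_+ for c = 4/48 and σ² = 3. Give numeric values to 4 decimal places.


c = 4/48 = 0.083333; √c = 0.288675.
λ_− = σ² (1 − √c)² = 3 · (1 − 0.288675)² = 3 · (0.711325)² = 1.517949.
λ_+ = σ² (1 + √c)² = 3 · (1 + 0.288675)² = 3 · (1.288675)² = 4.982051.

Rounded to 4 decimal places: λ_− ≈ 1.5179, λ_+ ≈ 4.9821.


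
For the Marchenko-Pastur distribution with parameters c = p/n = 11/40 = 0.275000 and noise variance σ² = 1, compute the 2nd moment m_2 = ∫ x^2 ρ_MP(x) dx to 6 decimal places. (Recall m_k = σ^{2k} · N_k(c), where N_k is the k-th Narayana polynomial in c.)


E[X²] = σ⁴ (1 + c) (second MP moment). With σ² = 1 (so σ⁴ = 1) and c = 11/40 = 0.275000: E[X²] = 1 · (1 + 0.275000) = 1 · 1.275000.

So E[X^2] = 1.275000.


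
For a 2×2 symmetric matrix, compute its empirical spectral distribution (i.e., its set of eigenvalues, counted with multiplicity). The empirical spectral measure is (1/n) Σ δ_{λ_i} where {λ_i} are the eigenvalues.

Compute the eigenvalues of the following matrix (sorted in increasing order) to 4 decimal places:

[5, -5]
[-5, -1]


Since M is real symmetric, both eigenvalues are real; they are the roots of det(λI − M) = λ² − (tr M) λ + det M.
tr M = 5 + (-1) = 4.
det M = 5·(-1) − (-5)² = -5 − 25 = -30.
Characteristic polynomial: λ² − 4λ − 30 = 0.
Discriminant Δ = (tr M)² − 4·det M = 16 − (-120) = 136; √Δ = 11.661904.
λ = (tr M ± √Δ)/2 = (4 ± 11.661904)/2, giving (tr M − √Δ)/2 = -3.8310 and (tr M + √Δ)/2 = 7.8310.

Eigenvalues sorted in increasing order: [-3.8310, 7.8310].


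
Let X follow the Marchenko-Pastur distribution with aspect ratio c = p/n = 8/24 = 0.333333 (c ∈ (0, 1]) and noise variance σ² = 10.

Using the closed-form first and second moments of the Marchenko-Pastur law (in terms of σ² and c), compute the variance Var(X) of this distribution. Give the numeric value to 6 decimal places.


Recall the MP moments m_1 = E[X] = σ² and m_2 = E[X²] = σ⁴ (1 + c).
m_1 = E[X] = σ² = 10, so m_1² = 100.
m_2 = E[X²] = σ⁴ (1 + c) = 100 · (1 + 0.333333) = 100 · 1.333333 = 133.333333.
(Note m_2 − m_1² simplifies to c · σ⁴ = 0.333333 · 100.)

Var(X) = m_2 − m_1² = 133.333333 − 100 = 33.333333.


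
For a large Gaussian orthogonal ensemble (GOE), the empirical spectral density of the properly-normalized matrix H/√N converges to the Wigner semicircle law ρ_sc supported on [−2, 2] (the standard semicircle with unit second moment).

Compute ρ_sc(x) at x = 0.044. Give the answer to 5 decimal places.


ρ_sc(x) = (1/(2π)) √(4 − x²). With x = 0.044:
  4 − x² = 4 − (0.044)² = 4 − 0.001936 = 3.998064.
  √(4 − x²) = 1.999516.
  1/(2π) = 0.159155.
  ρ_sc(0.044) = 0.159155 · 1.999516 = 0.318233.

Rounded to 5 decimal places: ρ_sc(0.044) ≈ 0.31823.


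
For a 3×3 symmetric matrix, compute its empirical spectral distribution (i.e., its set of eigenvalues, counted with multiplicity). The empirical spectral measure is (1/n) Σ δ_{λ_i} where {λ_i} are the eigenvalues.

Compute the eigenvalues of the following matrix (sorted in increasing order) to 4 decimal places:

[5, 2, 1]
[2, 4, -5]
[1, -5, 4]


Since M is real symmetric, all three eigenvalues are real; they are the roots of det(λI − M) = λ³ − (tr M) λ² + s λ − det M, where s is the sum of the principal 2×2 minors.
tr M = 5 + 4 + 4 = 13.
s = (5·4 − 2²) + (5·4 − 1²) + (4·4 − (-5)²) = 16 + 19 + (-9) = 26.
det M (expand along row 1) = 5·(-9) − 2·13 + 1·(-14) = -85.
Characteristic polynomial: λ³ − 13λ² + 26λ + 85 = 0.
Substitute λ = y + (tr M)/3 = y + 4.333333 to remove the quadratic term: y³ + p·y + q = 0 with p = s − (tr M)²/3 = -30.333333 and q = −2(tr M)³/27 + (tr M)·s/3 − det M = 34.925926.
Three real roots ⇒ use the trigonometric (Viète) form: r = 2√(−p/3) = 6.359595, φ = arccos(3q/(p·r)) = arccos(-0.543150) = 2.144980 rad.
y_k = r·cos(φ/3 − 2πk/3) for k = 0, 1, 2 gives y = 4.802114, 1.209775, -6.011889.
λ_k = y_k + 4.333333 gives λ = 9.1354, 5.5431, -1.6786 (check: the sum is 13.0000 = tr M).

Eigenvalues sorted in increasing order: [-1.6786, 5.5431, 9.1354].


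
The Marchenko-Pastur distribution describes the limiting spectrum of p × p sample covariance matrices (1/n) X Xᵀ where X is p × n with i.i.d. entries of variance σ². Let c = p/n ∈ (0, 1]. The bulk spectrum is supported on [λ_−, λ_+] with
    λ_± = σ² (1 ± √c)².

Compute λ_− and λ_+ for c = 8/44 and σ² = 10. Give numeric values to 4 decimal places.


c = 8/44 = 0.181818; √c = 0.426401.
λ_− = σ² (1 − √c)² = 10 · (1 − 0.426401)² = 10 · (0.573599)² = 3.290153.
λ_+ = σ² (1 + √c)² = 10 · (1 + 0.426401)² = 10 · (1.426401)² = 20.346210.

Rounded to 4 decimal places: λ_− ≈ 3.2902, λ_+ ≈ 20.3462.


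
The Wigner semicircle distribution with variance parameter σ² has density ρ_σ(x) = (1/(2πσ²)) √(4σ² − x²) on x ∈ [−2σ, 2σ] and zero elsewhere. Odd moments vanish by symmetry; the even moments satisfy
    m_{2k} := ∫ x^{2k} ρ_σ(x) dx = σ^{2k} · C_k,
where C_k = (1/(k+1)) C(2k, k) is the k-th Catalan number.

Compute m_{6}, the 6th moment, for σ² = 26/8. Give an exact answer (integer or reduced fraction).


By the scaled semicircle moment identity, m_{2k} = σ^{2k} · C_k with k = 3.
C_3 = (1/(k+1)) · C(2k, k) = (1/4) · C(6, 3) = (1/4) · 20 = 5.
σ^{2k} = (σ²)^k = (26/8)^3 = 2197/64.

Therefore m_{6} = σ^{6} · C_3 = (2197/64) · 5 = 10985/64.


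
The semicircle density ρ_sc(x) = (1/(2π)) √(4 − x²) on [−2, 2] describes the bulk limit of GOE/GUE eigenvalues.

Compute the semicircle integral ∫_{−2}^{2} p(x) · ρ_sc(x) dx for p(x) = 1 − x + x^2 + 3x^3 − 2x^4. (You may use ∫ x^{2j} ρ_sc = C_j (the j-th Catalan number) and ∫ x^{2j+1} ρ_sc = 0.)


Write p(x) = Σ a_i x^i, split into monomials and integrate each against ρ_sc separately.
Using ∫ x^{2j} ρ_sc = C_j = (1/(j+1)) C(2j, j) (Catalan numbers) and ∫ x^{2j+1} ρ_sc = 0 (odd monomials vanish by symmetry):
  i = 0 (even): a_0 · C_{0} = 1 · 1 = 1
  i = 1 (odd): ∫ x^1 ρ_sc = 0 (vanishes)
  i = 2 (even): a_2 · C_{1} = 1 · 1 = 1
  i = 3 (odd): ∫ x^3 ρ_sc = 0 (vanishes)
  i = 4 (even): a_4 · C_{2} = -2 · 2 = -4

Summing the contributions: ∫_{−2}^{2} p(x) ρ_sc(x) dx = 1 + 1 + (-4) = -2.


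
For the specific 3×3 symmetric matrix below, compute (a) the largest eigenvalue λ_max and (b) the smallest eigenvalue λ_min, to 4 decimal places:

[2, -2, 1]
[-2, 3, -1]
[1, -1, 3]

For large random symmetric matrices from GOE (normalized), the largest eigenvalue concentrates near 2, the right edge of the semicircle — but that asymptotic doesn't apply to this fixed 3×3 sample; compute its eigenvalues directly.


Since M is real symmetric, all three eigenvalues are real; they are the roots of det(λI − M) = λ³ − (tr M) λ² + s λ − det M, where s is the sum of the principal 2×2 minors.
tr M = 2 + 3 + 3 = 8.
s = (2·3 − (-2)²) + (2·3 − 1²) + (3·3 − (-1)²) = 2 + 5 + 8 = 15.
det M (expand along row 1) = 2·8 − (-2)·(-5) + 1·(-1) = 5.
Characteristic polynomial: λ³ − 8λ² + 15λ − 5 = 0.
Substitute λ = y + (tr M)/3 = y + 2.666667 to remove the quadratic term: y³ + p·y + q = 0 with p = s − (tr M)²/3 = -6.333333 and q = −2(tr M)³/27 + (tr M)·s/3 − det M = -2.925926.
Three real roots ⇒ use the trigonometric (Viète) form: r = 2√(−p/3) = 2.905933, φ = arccos(3q/(p·r)) = arccos(0.476943) = 1.073623 rad.
y_k = r·cos(φ/3 − 2πk/3) for k = 0, 1, 2 gives y = 2.721823, -0.479383, -2.242440.
λ_k = y_k + 2.666667 gives λ = 5.3885, 2.1873, 0.4242 (check: the sum is 8.0000 = tr M).

Hence λ_max = 5.3885 and λ_min = 0.4242.


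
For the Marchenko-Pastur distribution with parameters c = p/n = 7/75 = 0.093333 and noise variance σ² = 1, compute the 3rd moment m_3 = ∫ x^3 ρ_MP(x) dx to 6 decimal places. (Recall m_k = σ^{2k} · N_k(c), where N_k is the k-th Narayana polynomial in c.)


E[X³] = σ⁶ (1 + 3c + c²) (third MP moment). With σ² = 1 (so σ⁶ = 1) and c = 7/75 = 0.093333: E[X³] = 1 · (1 + 3·0.093333 + (0.093333)²) = 1 · 1.288711.

So E[X^3] = 1.288711.


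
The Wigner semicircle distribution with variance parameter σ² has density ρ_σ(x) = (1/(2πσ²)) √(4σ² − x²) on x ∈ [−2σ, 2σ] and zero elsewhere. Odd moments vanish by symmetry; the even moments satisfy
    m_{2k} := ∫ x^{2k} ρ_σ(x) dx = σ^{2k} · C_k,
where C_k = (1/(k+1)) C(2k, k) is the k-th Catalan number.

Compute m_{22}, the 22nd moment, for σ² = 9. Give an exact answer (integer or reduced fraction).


By the scaled semicircle moment identity, m_{2k} = σ^{2k} · C_k with k = 11.
C_11 = (1/(k+1)) · C(2k, k) = (1/12) · C(22, 11) = (1/12) · 705432 = 58786.
σ^{2k} = (σ²)^k = (9)^11 = 31381059609.

Therefore m_{22} = σ^{22} · C_11 = 31381059609 · 58786 = 1844766970174674.


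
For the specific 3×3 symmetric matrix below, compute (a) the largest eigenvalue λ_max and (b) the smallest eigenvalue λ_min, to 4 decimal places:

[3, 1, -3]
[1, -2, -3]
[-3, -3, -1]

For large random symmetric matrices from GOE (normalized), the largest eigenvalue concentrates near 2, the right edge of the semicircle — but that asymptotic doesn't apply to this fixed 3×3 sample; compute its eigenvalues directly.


Since M is real symmetric, all three eigenvalues are real; they are the roots of det(λI − M) = λ³ − (tr M) λ² + s λ − det M, where s is the sum of the principal 2×2 minors.
tr M = 3 + (-2) + (-1) = 0.
s = (3·(-2) − 1²) + (3·(-1) − (-3)²) + ((-2)·(-1) − (-3)²) = -7 + (-12) + (-7) = -26.
det M (expand along row 1) = 3·(-7) − 1·(-10) + (-3)·(-9) = 16.
Characteristic polynomial: λ³ − 26λ − 16 = 0.
Substitute λ = y + (tr M)/3 = y + 0.000000 to remove the quadratic term: y³ + p·y + q = 0 with p = s − (tr M)²/3 = -26.000000 and q = −2(tr M)³/27 + (tr M)·s/3 − det M = -16.000000.
Three real roots ⇒ use the trigonometric (Viète) form: r = 2√(−p/3) = 5.887841, φ = arccos(3q/(p·r)) = arccos(0.313554) = 1.251863 rad.
y_k = r·cos(φ/3 − 2πk/3) for k = 0, 1, 2 gives y = 5.382614, -0.624764, -4.757850.
λ_k = y_k + 0.000000 gives λ = 5.3826, -0.6248, -4.7578 (check: the sum is 0.0000 = tr M).

Hence λ_max = 5.3826 and λ_min = -4.7578.


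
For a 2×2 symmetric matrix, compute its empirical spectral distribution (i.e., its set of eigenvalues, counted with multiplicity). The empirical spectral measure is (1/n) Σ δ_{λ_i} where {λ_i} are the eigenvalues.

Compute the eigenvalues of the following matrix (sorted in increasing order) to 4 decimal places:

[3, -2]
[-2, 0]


Since M is real symmetric, both eigenvalues are real; they are the roots of det(λI − M) = λ² − (tr M) λ + det M.
tr M = 3 + 0 = 3.
det M = 3·0 − (-2)² = 0 − 4 = -4.
Characteristic polynomial: λ² − 3λ − 4 = 0.
Discriminant Δ = (tr M)² − 4·det M = 9 − (-16) = 25; √Δ = 5.000000.
λ = (tr M ± √Δ)/2 = (3 ± 5.000000)/2, giving (tr M − √Δ)/2 = -1.0000 and (tr M + √Δ)/2 = 4.0000.

Eigenvalues sorted in increasing order: [-1.0000, 4.0000].


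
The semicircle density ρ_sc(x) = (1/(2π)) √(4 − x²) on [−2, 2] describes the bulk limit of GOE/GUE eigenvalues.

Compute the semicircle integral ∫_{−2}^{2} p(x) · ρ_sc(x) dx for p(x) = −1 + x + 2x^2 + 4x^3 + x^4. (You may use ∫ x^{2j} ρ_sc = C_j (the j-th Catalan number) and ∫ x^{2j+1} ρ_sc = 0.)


Write p(x) = Σ a_i x^i, split into monomials and integrate each against ρ_sc separately.
Using ∫ x^{2j} ρ_sc = C_j = (1/(j+1)) C(2j, j) (Catalan numbers) and ∫ x^{2j+1} ρ_sc = 0 (odd monomials vanish by symmetry):
  i = 0 (even): a_0 · C_{0} = -1 · 1 = -1
  i = 1 (odd): ∫ x^1 ρ_sc = 0 (vanishes)
  i = 2 (even): a_2 · C_{1} = 2 · 1 = 2
  i = 3 (odd): ∫ x^3 ρ_sc = 0 (vanishes)
  i = 4 (even): a_4 · C_{2} = 1 · 2 = 2

Summing the contributions: ∫_{−2}^{2} p(x) ρ_sc(x) dx = (-1) + 2 + 2 = 3.


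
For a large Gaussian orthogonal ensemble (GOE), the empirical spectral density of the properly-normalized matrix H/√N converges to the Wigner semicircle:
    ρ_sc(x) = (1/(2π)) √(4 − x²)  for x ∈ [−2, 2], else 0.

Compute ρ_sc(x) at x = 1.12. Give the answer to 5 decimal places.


ρ_sc(x) = (1/(2π)) √(4 − x²). With x = 1.12:
  4 − x² = 4 − (1.12)² = 4 − 1.254400 = 2.745600.
  √(4 − x²) = 1.656985.
  1/(2π) = 0.159155.
  ρ_sc(1.12) = 0.159155 · 1.656985 = 0.263717.

Rounded to 5 decimal places: ρ_sc(1.12) ≈ 0.26372.


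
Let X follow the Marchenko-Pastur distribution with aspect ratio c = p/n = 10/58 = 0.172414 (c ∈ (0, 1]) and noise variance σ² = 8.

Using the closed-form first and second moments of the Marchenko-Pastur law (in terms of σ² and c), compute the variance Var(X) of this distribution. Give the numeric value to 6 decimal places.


Recall the MP moments m_1 = E[X] = σ² and m_2 = E[X²] = σ⁴ (1 + c).
m_1 = E[X] = σ² = 8, so m_1² = 64.
m_2 = E[X²] = σ⁴ (1 + c) = 64 · (1 + 0.172414) = 64 · 1.172414 = 75.034483.
(Note m_2 − m_1² simplifies to c · σ⁴ = 0.172414 · 64.)

Var(X) = m_2 − m_1² = 75.034483 − 64 = 11.034483.


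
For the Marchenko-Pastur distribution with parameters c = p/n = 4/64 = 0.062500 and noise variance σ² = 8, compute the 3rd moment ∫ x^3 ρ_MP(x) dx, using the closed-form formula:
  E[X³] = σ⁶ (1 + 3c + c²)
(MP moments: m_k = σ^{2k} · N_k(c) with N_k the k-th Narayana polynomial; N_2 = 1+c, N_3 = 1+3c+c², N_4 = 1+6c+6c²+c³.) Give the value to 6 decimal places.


E[X³] = σ⁶ (1 + 3c + c²) (third MP moment). With σ² = 8 (so σ⁶ = 512) and c = 4/64 = 0.062500: E[X³] = 512 · (1 + 3·0.062500 + (0.062500)²) = 512 · 1.191406.

So E[X^3] = 610.000000.


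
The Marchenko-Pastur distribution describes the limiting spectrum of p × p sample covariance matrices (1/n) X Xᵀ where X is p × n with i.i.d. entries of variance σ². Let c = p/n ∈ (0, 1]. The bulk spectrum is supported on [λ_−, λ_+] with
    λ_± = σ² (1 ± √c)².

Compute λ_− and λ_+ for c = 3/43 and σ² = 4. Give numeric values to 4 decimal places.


c = 3/43 = 0.069767; √c = 0.264135.
λ_− = σ² (1 − √c)² = 4 · (1 − 0.264135)² = 4 · (0.735865)² = 2.165988.
λ_+ = σ² (1 + √c)² = 4 · (1 + 0.264135)² = 4 · (1.264135)² = 6.392152.

Rounded to 4 decimal places: λ_− ≈ 2.1660, λ_+ ≈ 6.3922.


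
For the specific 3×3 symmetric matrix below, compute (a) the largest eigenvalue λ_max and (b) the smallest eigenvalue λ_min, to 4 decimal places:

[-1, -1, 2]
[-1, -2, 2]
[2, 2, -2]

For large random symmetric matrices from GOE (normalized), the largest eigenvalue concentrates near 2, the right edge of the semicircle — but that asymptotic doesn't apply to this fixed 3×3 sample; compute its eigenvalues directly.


Since M is real symmetric, all three eigenvalues are real; they are the roots of det(λI − M) = λ³ − (tr M) λ² + s λ − det M, where s is the sum of the principal 2×2 minors.
tr M = -1 + (-2) + (-2) = -5.
s = ((-1)·(-2) − (-1)²) + ((-1)·(-2) − 2²) + ((-2)·(-2) − 2²) = 1 + (-2) + 0 = -1.
det M (expand along row 1) = (-1)·0 − (-1)·(-2) + 2·2 = 2.
Characteristic polynomial: λ³ + 5λ² − λ − 2 = 0.
Substitute λ = y + (tr M)/3 = y − 1.666667 to remove the quadratic term: y³ + p·y + q = 0 with p = s − (tr M)²/3 = -9.333333 and q = −2(tr M)³/27 + (tr M)·s/3 − det M = 8.925926.
Three real roots ⇒ use the trigonometric (Viète) form: r = 2√(−p/3) = 3.527668, φ = arccos(3q/(p·r)) = arccos(-0.813299) = 2.520595 rad.
y_k = r·cos(φ/3 − 2πk/3) for k = 0, 1, 2 gives y = 2.354066, 1.098294, -3.452360.
λ_k = y_k − 1.666667 gives λ = 0.6874, -0.5684, -5.1190 (check: the sum is -5.0000 = tr M).

Hence λ_max = 0.6874 and λ_min = -5.1190.


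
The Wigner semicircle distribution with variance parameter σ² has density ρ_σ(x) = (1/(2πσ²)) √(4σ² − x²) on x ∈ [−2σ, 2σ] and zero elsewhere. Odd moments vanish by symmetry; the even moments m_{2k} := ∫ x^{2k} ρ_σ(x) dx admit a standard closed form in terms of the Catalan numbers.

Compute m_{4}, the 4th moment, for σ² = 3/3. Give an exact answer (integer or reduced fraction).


By the scaled semicircle moment identity, m_{2k} = σ^{2k} · C_k with k = 2.
C_2 = (1/(k+1)) · C(2k, k) = (1/3) · C(4, 2) = (1/3) · 6 = 2.
σ^{2k} = (σ²)^k = (3/3)^2 = 1.

Therefore m_{4} = σ^{4} · C_2 = 1 · 2 = 2.


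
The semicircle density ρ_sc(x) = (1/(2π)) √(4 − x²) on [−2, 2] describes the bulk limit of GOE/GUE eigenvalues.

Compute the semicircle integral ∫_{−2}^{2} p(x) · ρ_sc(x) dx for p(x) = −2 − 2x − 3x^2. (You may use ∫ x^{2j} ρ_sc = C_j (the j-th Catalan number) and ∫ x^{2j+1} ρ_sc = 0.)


Write p(x) = Σ a_i x^i, split into monomials and integrate each against ρ_sc separately.
Using ∫ x^{2j} ρ_sc = C_j = (1/(j+1)) C(2j, j) (Catalan numbers) and ∫ x^{2j+1} ρ_sc = 0 (odd monomials vanish by symmetry):
  i = 0 (even): a_0 · C_{0} = -2 · 1 = -2
  i = 1 (odd): ∫ x^1 ρ_sc = 0 (vanishes)
  i = 2 (even): a_2 · C_{1} = -3 · 1 = -3

Summing the contributions: ∫_{−2}^{2} p(x) ρ_sc(x) dx = (-2) + (-3) = -5.


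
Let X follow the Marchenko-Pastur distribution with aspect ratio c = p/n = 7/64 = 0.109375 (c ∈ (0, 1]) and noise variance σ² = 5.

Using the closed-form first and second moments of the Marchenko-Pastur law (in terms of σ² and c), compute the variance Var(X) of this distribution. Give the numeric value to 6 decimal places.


Recall the MP moments m_1 = E[X] = σ² and m_2 = E[X²] = σ⁴ (1 + c).
m_1 = E[X] = σ² = 5, so m_1² = 25.
m_2 = E[X²] = σ⁴ (1 + c) = 25 · (1 + 0.109375) = 25 · 1.109375 = 27.734375.
(Note m_2 − m_1² simplifies to c · σ⁴ = 0.109375 · 25.)

Var(X) = m_2 − m_1² = 27.734375 − 25 = 2.734375.


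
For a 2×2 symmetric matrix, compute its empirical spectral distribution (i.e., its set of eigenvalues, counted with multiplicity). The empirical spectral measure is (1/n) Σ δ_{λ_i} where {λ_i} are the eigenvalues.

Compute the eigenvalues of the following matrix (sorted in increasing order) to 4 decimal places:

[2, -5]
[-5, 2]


Since M is real symmetric, both eigenvalues are real; they are the roots of det(λI − M) = λ² − (tr M) λ + det M.
tr M = 2 + 2 = 4.
det M = 2·2 − (-5)² = 4 − 25 = -21.
Characteristic polynomial: λ² − 4λ − 21 = 0.
Discriminant Δ = (tr M)² − 4·det M = 16 − (-84) = 100; √Δ = 10.000000.
λ = (tr M ± √Δ)/2 = (4 ± 10.000000)/2, giving (tr M − √Δ)/2 = -3.0000 and (tr M + √Δ)/2 = 7.0000.

Eigenvalues sorted in increasing order: [-3.0000, 7.0000].


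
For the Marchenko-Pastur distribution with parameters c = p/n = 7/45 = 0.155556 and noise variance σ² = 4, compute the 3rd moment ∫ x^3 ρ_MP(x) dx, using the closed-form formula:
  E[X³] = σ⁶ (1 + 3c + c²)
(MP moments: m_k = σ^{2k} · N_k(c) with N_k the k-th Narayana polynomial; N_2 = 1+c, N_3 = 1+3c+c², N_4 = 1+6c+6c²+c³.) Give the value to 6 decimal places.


E[X³] = σ⁶ (1 + 3c + c²) (third MP moment). With σ² = 4 (so σ⁶ = 64) and c = 7/45 = 0.155556: E[X³] = 64 · (1 + 3·0.155556 + (0.155556)²) = 64 · 1.490864.

So E[X^3] = 95.415309.


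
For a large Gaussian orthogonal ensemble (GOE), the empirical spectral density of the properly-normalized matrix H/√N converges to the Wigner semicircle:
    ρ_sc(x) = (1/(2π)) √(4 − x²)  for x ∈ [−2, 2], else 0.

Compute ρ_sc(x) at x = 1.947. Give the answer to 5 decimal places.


ρ_sc(x) = (1/(2π)) √(4 − x²). With x = 1.947:
  4 − x² = 4 − (1.947)² = 4 − 3.790809 = 0.209191.
  √(4 − x²) = 0.457374.
  1/(2π) = 0.159155.
  ρ_sc(1.947) = 0.159155 · 0.457374 = 0.072793.

Rounded to 5 decimal places: ρ_sc(1.947) ≈ 0.07279.


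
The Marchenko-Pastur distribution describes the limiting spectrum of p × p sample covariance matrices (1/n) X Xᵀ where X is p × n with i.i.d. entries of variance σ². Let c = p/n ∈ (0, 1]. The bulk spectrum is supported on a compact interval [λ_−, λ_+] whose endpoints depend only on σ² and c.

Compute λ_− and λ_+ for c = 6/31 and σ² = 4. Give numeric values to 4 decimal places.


c = 6/31 = 0.193548; √c = 0.439941.
λ_− = σ² (1 − √c)² = 4 · (1 − 0.439941)² = 4 · (0.560059)² = 1.254663.
λ_+ = σ² (1 + √c)² = 4 · (1 + 0.439941)² = 4 · (1.439941)² = 8.293724.

Rounded to 4 decimal places: λ_− ≈ 1.2547, λ_+ ≈ 8.2937.


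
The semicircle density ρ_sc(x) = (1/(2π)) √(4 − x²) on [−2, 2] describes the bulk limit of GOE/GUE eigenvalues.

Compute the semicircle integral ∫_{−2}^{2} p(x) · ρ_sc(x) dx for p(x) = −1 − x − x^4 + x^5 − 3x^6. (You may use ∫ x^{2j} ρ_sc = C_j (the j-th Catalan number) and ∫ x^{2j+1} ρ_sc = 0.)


Write p(x) = Σ a_i x^i, split into monomials and integrate each against ρ_sc separately.
Using ∫ x^{2j} ρ_sc = C_j = (1/(j+1)) C(2j, j) (Catalan numbers) and ∫ x^{2j+1} ρ_sc = 0 (odd monomials vanish by symmetry):
  i = 0 (even): a_0 · C_{0} = -1 · 1 = -1
  i = 1 (odd): ∫ x^1 ρ_sc = 0 (vanishes)
  i = 4 (even): a_4 · C_{2} = -1 · 2 = -2
  i = 5 (odd): ∫ x^5 ρ_sc = 0 (vanishes)
  i = 6 (even): a_6 · C_{3} = -3 · 5 = -15

Summing the contributions: ∫_{−2}^{2} p(x) ρ_sc(x) dx = (-1) + (-2) + (-15) = -18.


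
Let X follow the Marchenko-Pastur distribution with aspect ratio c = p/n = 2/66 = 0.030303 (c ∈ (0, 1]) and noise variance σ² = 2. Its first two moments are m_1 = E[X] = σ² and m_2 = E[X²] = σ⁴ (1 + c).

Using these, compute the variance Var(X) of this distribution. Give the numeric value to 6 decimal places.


m_1 = E[X] = σ² = 2, so m_1² = 4.
m_2 = E[X²] = σ⁴ (1 + c) = 4 · (1 + 0.030303) = 4 · 1.030303 = 4.121212.
(Note m_2 − m_1² simplifies to c · σ⁴ = 0.030303 · 4.)

Var(X) = m_2 − m_1² = 4.121212 − 4 = 0.121212.


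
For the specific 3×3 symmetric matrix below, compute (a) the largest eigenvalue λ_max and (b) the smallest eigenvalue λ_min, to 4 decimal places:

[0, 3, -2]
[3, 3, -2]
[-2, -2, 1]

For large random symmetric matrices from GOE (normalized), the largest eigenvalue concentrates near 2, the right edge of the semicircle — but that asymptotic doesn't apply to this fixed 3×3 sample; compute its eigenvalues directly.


Since M is real symmetric, all three eigenvalues are real; they are the roots of det(λI − M) = λ³ − (tr M) λ² + s λ − det M, where s is the sum of the principal 2×2 minors.
tr M = 0 + 3 + 1 = 4.
s = (0·3 − 3²) + (0·1 − (-2)²) + (3·1 − (-2)²) = -9 + (-4) + (-1) = -14.
det M (expand along row 1) = 0·(-1) − 3·(-1) + (-2)·0 = 3.
Characteristic polynomial: λ³ − 4λ² − 14λ − 3 = 0.
Substitute λ = y + (tr M)/3 = y + 1.333333 to remove the quadratic term: y³ + p·y + q = 0 with p = s − (tr M)²/3 = -19.333333 and q = −2(tr M)³/27 + (tr M)·s/3 − det M = -26.407407.
Three real roots ⇒ use the trigonometric (Viète) form: r = 2√(−p/3) = 5.077182, φ = arccos(3q/(p·r)) = arccos(0.807082) = 0.631603 rad.
y_k = r·cos(φ/3 − 2πk/3) for k = 0, 1, 2 gives y = 4.965075, -1.563647, -3.401427.
λ_k = y_k + 1.333333 gives λ = 6.2984, -0.2303, -2.0681 (check: the sum is 4.0000 = tr M).

Hence λ_max = 6.2984 and λ_min = -2.0681.


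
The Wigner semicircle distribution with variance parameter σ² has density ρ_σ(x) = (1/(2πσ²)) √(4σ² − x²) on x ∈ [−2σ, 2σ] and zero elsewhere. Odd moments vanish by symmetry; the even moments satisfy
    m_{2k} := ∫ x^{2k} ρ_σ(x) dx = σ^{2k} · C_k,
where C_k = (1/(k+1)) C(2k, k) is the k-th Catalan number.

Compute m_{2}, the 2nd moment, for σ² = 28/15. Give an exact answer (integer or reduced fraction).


By the scaled semicircle moment identity, m_{2k} = σ^{2k} · C_k with k = 1.
C_1 = (1/(k+1)) · C(2k, k) = (1/2) · C(2, 1) = (1/2) · 2 = 1.
σ^{2k} = (σ²)^k = (28/15)^1 = 28/15.

Therefore m_{2} = σ^{2} · C_1 = (28/15) · 1 = 28/15.


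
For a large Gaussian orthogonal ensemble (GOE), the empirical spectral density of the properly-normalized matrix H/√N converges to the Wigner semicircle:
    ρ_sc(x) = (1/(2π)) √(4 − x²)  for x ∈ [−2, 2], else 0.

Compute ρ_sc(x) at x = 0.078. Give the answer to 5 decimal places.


ρ_sc(x) = (1/(2π)) √(4 − x²). With x = 0.078:
  4 − x² = 4 − (0.078)² = 4 − 0.006084 = 3.993916.
  √(4 − x²) = 1.998478.
  1/(2π) = 0.159155.
  ρ_sc(0.078) = 0.159155 · 1.998478 = 0.318068.

Rounded to 5 decimal places: ρ_sc(0.078) ≈ 0.31807.


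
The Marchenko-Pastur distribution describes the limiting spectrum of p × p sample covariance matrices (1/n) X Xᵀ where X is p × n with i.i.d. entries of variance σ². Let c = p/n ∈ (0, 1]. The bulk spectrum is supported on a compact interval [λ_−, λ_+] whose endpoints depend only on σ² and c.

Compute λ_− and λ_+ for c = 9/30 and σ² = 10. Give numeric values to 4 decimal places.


c = 9/30 = 0.300000; √c = 0.547723.
λ_− = σ² (1 − √c)² = 10 · (1 − 0.547723)² = 10 · (0.452277)² = 2.045549.
λ_+ = σ² (1 + √c)² = 10 · (1 + 0.547723)² = 10 · (1.547723)² = 23.954451.

Rounded to 4 decimal places: λ_− ≈ 2.0455, λ_+ ≈ 23.9545.


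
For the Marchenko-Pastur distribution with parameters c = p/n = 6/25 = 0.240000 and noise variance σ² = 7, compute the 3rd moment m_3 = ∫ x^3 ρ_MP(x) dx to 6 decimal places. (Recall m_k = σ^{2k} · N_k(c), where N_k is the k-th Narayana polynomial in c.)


E[X³] = σ⁶ (1 + 3c + c²) (third MP moment). With σ² = 7 (so σ⁶ = 343) and c = 6/25 = 0.240000: E[X³] = 343 · (1 + 3·0.240000 + (0.240000)²) = 343 · 1.777600.

So E[X^3] = 609.716800.


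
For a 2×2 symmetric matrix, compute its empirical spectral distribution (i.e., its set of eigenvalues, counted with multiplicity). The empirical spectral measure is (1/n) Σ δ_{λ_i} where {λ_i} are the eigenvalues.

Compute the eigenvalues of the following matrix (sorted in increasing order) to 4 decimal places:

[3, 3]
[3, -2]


Since M is real symmetric, both eigenvalues are real; they are the roots of det(λI − M) = λ² − (tr M) λ + det M.
tr M = 3 + (-2) = 1.
det M = 3·(-2) − 3² = -6 − 9 = -15.
Characteristic polynomial: λ² − λ − 15 = 0.
Discriminant Δ = (tr M)² − 4·det M = 1 − (-60) = 61; √Δ = 7.810250.
λ = (tr M ± √Δ)/2 = (1 ± 7.810250)/2, giving (tr M − √Δ)/2 = -3.4051 and (tr M + √Δ)/2 = 4.4051.

Eigenvalues sorted in increasing order: [-3.4051, 4.4051].


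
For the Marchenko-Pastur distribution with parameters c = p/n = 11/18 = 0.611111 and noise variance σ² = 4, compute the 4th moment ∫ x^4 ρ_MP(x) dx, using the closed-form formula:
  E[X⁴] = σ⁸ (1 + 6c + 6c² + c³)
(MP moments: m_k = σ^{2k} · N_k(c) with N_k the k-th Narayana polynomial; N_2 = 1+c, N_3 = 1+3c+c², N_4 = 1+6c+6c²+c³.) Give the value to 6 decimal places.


E[X⁴] = σ⁸ (1 + 6c + 6c² + c³) (fourth MP moment). With σ² = 4 (so σ⁸ = 256) and c = 11/18 = 0.611111: E[X⁴] = 256 · (1 + 6·0.611111 + 6·(0.611111)² + (0.611111)³) = 256 · 7.135631.

So E[X^4] = 1826.721536.


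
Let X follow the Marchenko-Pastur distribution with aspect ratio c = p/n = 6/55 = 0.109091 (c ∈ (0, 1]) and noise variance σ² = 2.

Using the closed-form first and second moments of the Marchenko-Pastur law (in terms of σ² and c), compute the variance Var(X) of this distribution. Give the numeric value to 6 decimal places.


Recall the MP moments m_1 = E[X] = σ² and m_2 = E[X²] = σ⁴ (1 + c).
m_1 = E[X] = σ² = 2, so m_1² = 4.
m_2 = E[X²] = σ⁴ (1 + c) = 4 · (1 + 0.109091) = 4 · 1.109091 = 4.436364.
(Note m_2 − m_1² simplifies to c · σ⁴ = 0.109091 · 4.)

Var(X) = m_2 − m_1² = 4.436364 − 4 = 0.436364.


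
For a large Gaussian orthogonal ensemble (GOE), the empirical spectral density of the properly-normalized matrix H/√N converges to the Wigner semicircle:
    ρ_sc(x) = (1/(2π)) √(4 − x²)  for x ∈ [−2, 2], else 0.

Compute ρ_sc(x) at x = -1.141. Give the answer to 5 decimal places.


ρ_sc(x) = (1/(2π)) √(4 − x²). With x = -1.141:
  4 − x² = 4 − (-1.141)² = 4 − 1.301881 = 2.698119.
  √(4 − x²) = 1.642595.
  1/(2π) = 0.159155.
  ρ_sc(-1.141) = 0.159155 · 1.642595 = 0.261427.

Rounded to 5 decimal places: ρ_sc(-1.141) ≈ 0.26143.


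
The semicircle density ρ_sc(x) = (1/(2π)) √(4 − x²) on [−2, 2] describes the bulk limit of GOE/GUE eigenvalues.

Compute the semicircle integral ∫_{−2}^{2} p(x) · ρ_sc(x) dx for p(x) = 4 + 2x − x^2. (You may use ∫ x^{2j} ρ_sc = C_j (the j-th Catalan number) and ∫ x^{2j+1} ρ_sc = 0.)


Write p(x) = Σ a_i x^i, split into monomials and integrate each against ρ_sc separately.
Using ∫ x^{2j} ρ_sc = C_j = (1/(j+1)) C(2j, j) (Catalan numbers) and ∫ x^{2j+1} ρ_sc = 0 (odd monomials vanish by symmetry):
  i = 0 (even): a_0 · C_{0} = 4 · 1 = 4
  i = 1 (odd): ∫ x^1 ρ_sc = 0 (vanishes)
  i = 2 (even): a_2 · C_{1} = -1 · 1 = -1

Summing the contributions: ∫_{−2}^{2} p(x) ρ_sc(x) dx = 4 + (-1) = 3.


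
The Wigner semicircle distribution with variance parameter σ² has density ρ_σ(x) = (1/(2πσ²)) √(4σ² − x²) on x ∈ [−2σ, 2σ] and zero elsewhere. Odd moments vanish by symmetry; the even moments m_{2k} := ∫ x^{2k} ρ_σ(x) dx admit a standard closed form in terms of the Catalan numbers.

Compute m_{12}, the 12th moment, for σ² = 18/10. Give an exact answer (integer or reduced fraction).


By the scaled semicircle moment identity, m_{2k} = σ^{2k} · C_k with k = 6.
C_6 = (1/(k+1)) · C(2k, k) = (1/7) · C(12, 6) = (1/7) · 924 = 132.
σ^{2k} = (σ²)^k = (18/10)^6 = 531441/15625.

Therefore m_{12} = σ^{12} · C_6 = (531441/15625) · 132 = 70150212/15625.


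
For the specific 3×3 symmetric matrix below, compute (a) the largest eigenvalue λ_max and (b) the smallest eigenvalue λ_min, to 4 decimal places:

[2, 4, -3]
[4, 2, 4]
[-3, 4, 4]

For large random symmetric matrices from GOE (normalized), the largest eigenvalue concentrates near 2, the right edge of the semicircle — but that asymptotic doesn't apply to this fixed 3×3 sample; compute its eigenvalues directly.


Since M is real symmetric, all three eigenvalues are real; they are the roots of det(λI − M) = λ³ − (tr M) λ² + s λ − det M, where s is the sum of the principal 2×2 minors.
tr M = 2 + 2 + 4 = 8.
s = (2·2 − 4²) + (2·4 − (-3)²) + (2·4 − 4²) = -12 + (-1) + (-8) = -21.
det M (expand along row 1) = 2·(-8) − 4·28 + (-3)·22 = -194.
Characteristic polynomial: λ³ − 8λ² − 21λ + 194 = 0.
Substitute λ = y + (tr M)/3 = y + 2.666667 to remove the quadratic term: y³ + p·y + q = 0 with p = s − (tr M)²/3 = -42.333333 and q = −2(tr M)³/27 + (tr M)·s/3 − det M = 100.074074.
Three real roots ⇒ use the trigonometric (Viète) form: r = 2√(−p/3) = 7.512952, φ = arccos(3q/(p·r)) = arccos(-0.943952) = 2.805200 rad.
y_k = r·cos(φ/3 − 2πk/3) for k = 0, 1, 2 gives y = 4.460925, 3.004845, -7.465770.
λ_k = y_k + 2.666667 gives λ = 7.1276, 5.6715, -4.7991 (check: the sum is 8.0000 = tr M).

Hence λ_max = 7.1276 and λ_min = -4.7991.


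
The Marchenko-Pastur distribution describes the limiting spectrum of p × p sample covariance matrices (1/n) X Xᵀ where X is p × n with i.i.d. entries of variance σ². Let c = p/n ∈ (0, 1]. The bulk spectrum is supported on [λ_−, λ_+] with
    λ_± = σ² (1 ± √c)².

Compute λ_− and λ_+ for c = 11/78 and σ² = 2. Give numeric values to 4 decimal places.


c = 11/78 = 0.141026; √c = 0.375534.
λ_− = σ² (1 − √c)² = 2 · (1 − 0.375534)² = 2 · (0.624466)² = 0.779916.
λ_+ = σ² (1 + √c)² = 2 · (1 + 0.375534)² = 2 · (1.375534)² = 3.784187.

Rounded to 4 decimal places: λ_− ≈ 0.7799, λ_+ ≈ 3.7842.


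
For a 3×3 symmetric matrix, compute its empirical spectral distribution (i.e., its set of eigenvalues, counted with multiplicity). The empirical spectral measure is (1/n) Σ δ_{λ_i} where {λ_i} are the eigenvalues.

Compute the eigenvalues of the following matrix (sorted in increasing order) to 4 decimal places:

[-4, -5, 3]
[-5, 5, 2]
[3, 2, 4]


Since M is real symmetric, all three eigenvalues are real; they are the roots of det(λI − M) = λ³ − (tr M) λ² + s λ − det M, where s is the sum of the principal 2×2 minors.
tr M = -4 + 5 + 4 = 5.
s = ((-4)·5 − (-5)²) + ((-4)·4 − 3²) + (5·4 − 2²) = -45 + (-25) + 16 = -54.
det M (expand along row 1) = (-4)·16 − (-5)·(-26) + 3·(-25) = -269.
Characteristic polynomial: λ³ − 5λ² − 54λ + 269 = 0.
Substitute λ = y + (tr M)/3 = y + 1.666667 to remove the quadratic term: y³ + p·y + q = 0 with p = s − (tr M)²/3 = -62.333333 and q = −2(tr M)³/27 + (tr M)·s/3 − det M = 169.740741.
Three real roots ⇒ use the trigonometric (Viète) form: r = 2√(−p/3) = 9.116530, φ = arccos(3q/(p·r)) = arccos(-0.896102) = 2.681704 rad.
y_k = r·cos(φ/3 − 2πk/3) for k = 0, 1, 2 gives y = 5.710371, 3.299250, -9.009621.
λ_k = y_k + 1.666667 gives λ = 7.3770, 4.9659, -7.3430 (check: the sum is 5.0000 = tr M).

Eigenvalues sorted in increasing order: [-7.3430, 4.9659, 7.3770].


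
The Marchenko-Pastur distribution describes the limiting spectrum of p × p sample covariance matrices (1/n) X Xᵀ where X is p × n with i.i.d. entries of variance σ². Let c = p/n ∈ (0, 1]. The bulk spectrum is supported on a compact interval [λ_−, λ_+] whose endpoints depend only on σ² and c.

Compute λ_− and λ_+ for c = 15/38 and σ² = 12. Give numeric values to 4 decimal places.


c = 15/38 = 0.394737; √c = 0.628281.
λ_− = σ² (1 − √c)² = 12 · (1 − 0.628281)² = 12 · (0.371719)² = 1.658101.
λ_+ = σ² (1 + √c)² = 12 · (1 + 0.628281)² = 12 · (1.628281)² = 31.815583.

Rounded to 4 decimal places: λ_− ≈ 1.6581, λ_+ ≈ 31.8156.


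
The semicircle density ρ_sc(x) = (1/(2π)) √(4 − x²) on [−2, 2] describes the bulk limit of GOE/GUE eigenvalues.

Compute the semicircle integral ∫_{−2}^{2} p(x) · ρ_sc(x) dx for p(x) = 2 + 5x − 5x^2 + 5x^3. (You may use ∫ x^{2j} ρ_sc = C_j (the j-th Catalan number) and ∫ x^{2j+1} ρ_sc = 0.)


Write p(x) = Σ a_i x^i, split into monomials and integrate each against ρ_sc separately.
Using ∫ x^{2j} ρ_sc = C_j = (1/(j+1)) C(2j, j) (Catalan numbers) and ∫ x^{2j+1} ρ_sc = 0 (odd monomials vanish by symmetry):
  i = 0 (even): a_0 · C_{0} = 2 · 1 = 2
  i = 1 (odd): ∫ x^1 ρ_sc = 0 (vanishes)
  i = 2 (even): a_2 · C_{1} = -5 · 1 = -5
  i = 3 (odd): ∫ x^3 ρ_sc = 0 (vanishes)

Summing the contributions: ∫_{−2}^{2} p(x) ρ_sc(x) dx = 2 + (-5) = -3.


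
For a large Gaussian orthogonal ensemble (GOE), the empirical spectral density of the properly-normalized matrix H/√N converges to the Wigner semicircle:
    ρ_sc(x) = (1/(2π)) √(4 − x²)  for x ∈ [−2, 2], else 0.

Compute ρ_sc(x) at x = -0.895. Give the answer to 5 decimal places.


ρ_sc(x) = (1/(2π)) √(4 − x²). With x = -0.895:
  4 − x² = 4 − (-0.895)² = 4 − 0.801025 = 3.198975.
  √(4 − x²) = 1.788568.
  1/(2π) = 0.159155.
  ρ_sc(-0.895) = 0.159155 · 1.788568 = 0.284659.

Rounded to 5 decimal places: ρ_sc(-0.895) ≈ 0.28466.


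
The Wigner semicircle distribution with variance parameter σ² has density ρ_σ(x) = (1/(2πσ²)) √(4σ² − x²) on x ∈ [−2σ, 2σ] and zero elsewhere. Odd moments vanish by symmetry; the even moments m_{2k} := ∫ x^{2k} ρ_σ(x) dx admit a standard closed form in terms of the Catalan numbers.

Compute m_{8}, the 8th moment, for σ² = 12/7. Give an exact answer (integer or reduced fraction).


By the scaled semicircle moment identity, m_{2k} = σ^{2k} · C_k with k = 4.
C_4 = (1/(k+1)) · C(2k, k) = (1/5) · C(8, 4) = (1/5) · 70 = 14.
σ^{2k} = (σ²)^k = (12/7)^4 = 20736/2401.

Therefore m_{8} = σ^{8} · C_4 = (20736/2401) · 14 = 41472/343.
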